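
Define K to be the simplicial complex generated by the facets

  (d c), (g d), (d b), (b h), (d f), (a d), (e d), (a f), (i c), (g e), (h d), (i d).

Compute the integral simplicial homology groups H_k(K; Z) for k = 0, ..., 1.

H_0 ≅ Z,  H_1 ≅ Z^4.

Take the total order a < b < c < d < e < f < g < h < i on the vertex set. Then K (dimension 1) consists of the simplices:

  0-simplices (9): a, b, c, d, e, f, g, h, i
  1-simplices (12): ad, af, bd, bh, cd, ci, de, df, dg, dh, di, eg

so the chain groups are C_0 ≅ Z^9, C_1 ≅ Z^12.

The boundary map ∂_1: C_1 → C_0 sends each edge [p,q] (with p < q) to q − p. For instance
  ∂ci = i − c.
The resulting 9×12 matrix has rank 8, and its Smith normal form has invariant factors (1,1,1,1,1,1,1,1).

Computing H_k = (kernel of ∂_k) / (image of ∂_{k+1}):

  H_0: rank C_0 − rank ∂_1 = 9 − 8 = 1, and the invariant factors of ∂_1 are all 1, so H_0 = Z.
  H_1: rank ker ∂_1 − rank ∂_2 = (12 − 8) − 0 = 4, and there is no ∂_2, so H_1 = Z^4.

(K is a triangulation of a wedge of 4 circles.)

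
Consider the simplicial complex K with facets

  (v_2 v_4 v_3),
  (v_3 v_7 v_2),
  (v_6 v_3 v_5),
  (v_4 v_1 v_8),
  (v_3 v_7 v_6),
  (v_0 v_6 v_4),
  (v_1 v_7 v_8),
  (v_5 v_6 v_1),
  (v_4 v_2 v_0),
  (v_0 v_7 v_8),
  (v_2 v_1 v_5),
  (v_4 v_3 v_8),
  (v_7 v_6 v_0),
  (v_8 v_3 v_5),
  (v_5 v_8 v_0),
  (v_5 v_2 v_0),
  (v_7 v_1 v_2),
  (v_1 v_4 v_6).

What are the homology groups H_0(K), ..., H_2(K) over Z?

H_0 ≅ Z,  H_1 ≅ Z^2,  H_2 ≅ Z.

Fix the vertex order v_0 < v_1 < v_2 < v_3 < v_4 < v_5 < v_6 < v_7 < v_8 and write every simplex with vertices in increasing order. Then dim K = 2 and the simplices of K are:

  0-simplices (9): [v_0], [v_1], [v_2], [v_3], [v_4], [v_5], [v_6], [v_7], [v_8]
  1-simplices (27): (27 of them)
  2-simplices (18): (18 of them)

Hence C_0 ≅ Z^9, C_1 ≅ Z^27, C_2 ≅ Z^18.

Boundary ∂_1: C_1 → C_0 sends each edge [p,q] (with p < q) to q − p. For instance
  ∂[v_2,v_4] = [v_4] − [v_2].
The 9×27 boundary matrix has rank 8 and Smith normal form diag(1,1,1,1,1,1,1,1).

∂_2: C_2 → C_1 sends each 2-simplex [p,q,r] to [q,r] − [p,r] + [p,q]. For instance
  ∂[v_1,v_2,v_7] = [v_2,v_7] − [v_1,v_7] + [v_1,v_2],
  ∂[v_0,v_2,v_5] = [v_2,v_5] − [v_0,v_5] + [v_0,v_2].
The resulting 27×18 matrix has rank 17, and its Smith normal form has invariant factors (1,1,1,1,1,1,1,1,1,1,1,1,1,1,1,1,1).

From H_k ≅ ker(∂_k) / im(∂_{k+1}) we obtain:

  H_0: rank C_0 − rank ∂_1 = 9 − 8 = 1, and the invariant factors of ∂_1 are all 1, so H_0 = Z.
  H_1: rank ker ∂_1 − rank ∂_2 = (27 − 8) − 17 = 2, and the invariant factors of ∂_2 are all 1, so H_1 = Z^2.
  H_2: rank ker ∂_2 − rank ∂_3 = (18 − 17) − 0 = 1, and there is no ∂_3, so H_2 = Z.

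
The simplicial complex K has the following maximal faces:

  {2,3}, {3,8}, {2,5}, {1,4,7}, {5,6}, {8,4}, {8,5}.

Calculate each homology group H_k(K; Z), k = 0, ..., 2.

H_0 = Z,  H_1 = Z,  H_2 = 0.

Take the total order 1 < 2 < 3 < 4 < 5 < 6 < 7 < 8 on the vertex set. Then K (dimension 2) consists of the simplices:

  0-simplices (8): [1], [2], [3], [4], [5], [6], [7], [8]
  1-simplices (9): [1,4], [1,7], [2,3], [2,5], [3,8], [4,7], [4,8], [5,6], [5,8]
  2-simplices (1): [1,4,7]

so the chain groups are C_0 ≅ Z^8, C_1 ≅ Z^9, C_2 ≅ Z^1.

The boundary map ∂_1: C_1 → C_0 maps an edge to its endpoints' difference, ∂[p,q] = q − p. For instance
  ∂[5,8] = [8] − [5].
The resulting 8×9 matrix has rank 7, and its Smith normal form has invariant factors (1,1,1,1,1,1,1).

The boundary map ∂_2: C_2 → C_1 acts by ∂[p,q,r] = [q,r] − [p,r] + [p,q]. For instance
  ∂[1,4,7] = [4,7] − [1,7] + [1,4].
The 9×1 boundary matrix has rank 1 and Smith normal form diag(1).

Reading off H_k = ker ∂_k / im ∂_{k+1}:

  H_0: rank C_0 − rank ∂_1 = 8 − 7 = 1, and the invariant factors of ∂_1 are all 1, so H_0 = Z.
  H_1: rank ker ∂_1 − rank ∂_2 = (9 − 7) − 1 = 1, and the invariant factors of ∂_2 are all 1, so H_1 = Z.
  H_2: rank ker ∂_2 − rank ∂_3 = (1 − 1) − 0 = 0, and there is no ∂_3, so H_2 = 0.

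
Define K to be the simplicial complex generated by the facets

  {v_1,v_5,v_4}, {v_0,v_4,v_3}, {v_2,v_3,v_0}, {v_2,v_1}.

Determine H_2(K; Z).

H_2 ≅ 0.

Take the total order v_0 < v_1 < v_2 < v_3 < v_4 < v_5 on the vertex set. Then K (dimension 2) consists of the simplices:

  0-simplices (6): [v_0], [v_1], [v_2], [v_3], [v_4], [v_5]
  1-simplices (9): [v_0,v_2], [v_0,v_3], [v_0,v_4], [v_1,v_2], [v_1,v_4], [v_1,v_5], [v_2,v_3], [v_3,v_4], [v_4,v_5]
  2-simplices (3): [v_0,v_2,v_3], [v_0,v_3,v_4], [v_1,v_4,v_5]

Hence C_0 ≅ Z^6, C_1 ≅ Z^9, C_2 ≅ Z^3.

The boundary map ∂_1: C_1 → C_0 sends each edge [p,q] (with p < q) to q − p. For instance
  ∂[v_3,v_4] = [v_4] − [v_3].
This gives a 6×9 integer matrix of rank 5; reducing to Smith normal form yields diagonal entries (1,1,1,1,1).

∂_2: C_2 → C_1 sends each 2-simplex [p,q,r] to [q,r] − [p,r] + [p,q]. For instance
  ∂[v_0,v_2,v_3] = [v_2,v_3] − [v_0,v_3] + [v_0,v_2],
  ∂[v_1,v_4,v_5] = [v_4,v_5] − [v_1,v_5] + [v_1,v_4].
The resulting 9×3 matrix has rank 3, and its Smith normal form has invariant factors (1,1,1).

From H_k ≅ ker(∂_k) / im(∂_{k+1}) we obtain:

  H_2: rank ker ∂_2 − rank ∂_3 = (3 − 3) − 0 = 0, and there is no ∂_3, so H_2 = 0.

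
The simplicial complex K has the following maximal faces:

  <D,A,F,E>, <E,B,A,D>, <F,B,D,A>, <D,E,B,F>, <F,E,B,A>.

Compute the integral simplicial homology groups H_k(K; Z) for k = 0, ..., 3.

H_0 = Z,  H_1 = 0,  H_2 = 0,  H_3 = Z.

Fix the vertex order A < B < D < E < F and write every simplex with vertices in increasing order. Then dim K = 3 and the simplices of K are:

  0-simplices (5): A, B, D, E, F
  1-simplices (10): AB, AD, AE, AF, BD, BE, BF, DE, DF, EF
  2-simplices (10): ABD, ABE, ABF, ADE, ADF, AEF, BDE, BDF, BEF, DEF
  3-simplices (5): ABDE, ABDF, ABEF, ADEF, BDEF

giving chain groups C_0 ≅ Z^5, C_1 ≅ Z^10, C_2 ≅ Z^10, C_3 ≅ Z^5.

∂_1: C_1 → C_0 maps an edge to its endpoints' difference, ∂[p,q] = q − p.
This gives a 5×10 integer matrix of rank 4; reducing to Smith normal form yields diagonal entries (1,1,1,1).

Boundary ∂_2: C_2 → C_1 acts by ∂[p,q,r] = [q,r] − [p,r] + [p,q]. For instance
  ∂BEF = EF − BF + BE,
  ∂ABD = BD − AD + AB.
As a 10×10 matrix over Z this has rank 6, with invariant factors (1,1,1,1,1,1).

∂_3: C_3 → C_2 sends each 3-simplex σ to the alternating sum Σ_i (−1)^i (σ with its i-th vertex removed). For instance
  ∂BDEF = DEF − BEF + BDF − BDE,
  ∂ADEF = DEF − AEF + ADF − ADE.
As a 10×5 matrix over Z this has rank 4, with invariant factors (1,1,1,1).

Reading off H_k = ker ∂_k / im ∂_{k+1}:

  H_0: rank C_0 − rank ∂_1 = 5 − 4 = 1, and the invariant factors of ∂_1 are all 1, so H_0 = Z.
  H_1: rank ker ∂_1 − rank ∂_2 = (10 − 4) − 6 = 0, and the invariant factors of ∂_2 are all 1, so H_1 = 0.
  H_2: rank ker ∂_2 − rank ∂_3 = (10 − 6) − 4 = 0, and the invariant factors of ∂_3 are all 1, so H_2 = 0.
  H_3: rank ker ∂_3 − rank ∂_4 = (5 − 4) − 0 = 1, and there is no ∂_4, so H_3 = Z.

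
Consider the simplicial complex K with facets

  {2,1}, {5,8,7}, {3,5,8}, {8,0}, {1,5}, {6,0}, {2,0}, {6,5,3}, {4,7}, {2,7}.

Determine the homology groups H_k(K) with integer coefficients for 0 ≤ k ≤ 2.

H_0 = Z,  H_1 = Z^3,  H_2 = 0.

Order the vertices as 0 < 1 < 2 < 3 < 4 < 5 < 6 < 7 < 8. Listing each simplex with vertices in this order, K has dimension 2 with simplices:

  0-simplices (9): [0], [1], [2], [3], [4], [5], [6], [7], [8]
  1-simplices (14): [0,2], [0,6], [0,8], [1,2], [1,5], [2,7], [3,5], [3,6], [3,8], [4,7], [5,6], [5,7], [5,8], [7,8]
  2-simplices (3): [3,5,6], [3,5,8], [5,7,8]

Hence C_0 ≅ Z^9, C_1 ≅ Z^14, C_2 ≅ Z^3.

∂_1: C_1 → C_0 sends each edge [p,q] (with p < q) to q − p. For instance
  ∂[1,2] = [2] − [1].
The resulting 9×14 matrix has rank 8, and its Smith normal form has invariant factors (1,1,1,1,1,1,1,1).

The boundary map ∂_2: C_2 → C_1 sends each 2-simplex [p,q,r] to [q,r] − [p,r] + [p,q]. For instance
  ∂[5,7,8] = [7,8] − [5,8] + [5,7],
  ∂[3,5,8] = [5,8] − [3,8] + [3,5].
The 14×3 boundary matrix has rank 3 and Smith normal form diag(1,1,1).

Reading off H_k = ker ∂_k / im ∂_{k+1}:

  H_0: rank C_0 − rank ∂_1 = 9 − 8 = 1, and the invariant factors of ∂_1 are all 1, so H_0 = Z.
  H_1: rank ker ∂_1 − rank ∂_2 = (14 − 8) − 3 = 3, and the invariant factors of ∂_2 are all 1, so H_1 = Z^3.
  H_2: rank ker ∂_2 − rank ∂_3 = (3 − 3) − 0 = 0, and there is no ∂_3, so H_2 = 0.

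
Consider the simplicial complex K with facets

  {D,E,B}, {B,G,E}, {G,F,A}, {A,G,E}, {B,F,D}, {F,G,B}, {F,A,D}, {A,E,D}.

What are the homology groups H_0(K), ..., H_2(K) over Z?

H_0 ≅ Z,  H_1 = 0,  H_2 ≅ Z.

Order the vertices as A < B < D < E < F < G. Listing each simplex with vertices in this order, K has dimension 2 with simplices:

  0-simplices (6): A, B, D, E, F, G
  1-simplices (12): AD, AE, AF, AG, BD, BE, BF, BG, DE, DF, EG, FG
  2-simplices (8): ADE, ADF, AEG, AFG, BDE, BDF, BEG, BFG

so the chain groups are C_0 ≅ Z^6, C_1 ≅ Z^12, C_2 ≅ Z^8.

∂_1: C_1 → C_0 maps an edge to its endpoints' difference, ∂[p,q] = q − p. For instance
  ∂DE = E − D.
As a 6×12 matrix over Z this has rank 5, with invariant factors (1,1,1,1,1).

Boundary ∂_2: C_2 → C_1 acts by ∂[p,q,r] = [q,r] − [p,r] + [p,q]. For instance
  ∂AEG = EG − AG + AE,
  ∂ADF = DF − AF + AD.
The 12×8 boundary matrix has rank 7 and Smith normal form diag(1,1,1,1,1,1,1).

From H_k ≅ ker(∂_k) / im(∂_{k+1}) we obtain:

  H_0: rank C_0 − rank ∂_1 = 6 − 5 = 1, and the invariant factors of ∂_1 are all 1, so H_0 = Z.
  H_1: rank ker ∂_1 − rank ∂_2 = (12 − 5) − 7 = 0, and the invariant factors of ∂_2 are all 1, so H_1 = 0.
  H_2: rank ker ∂_2 − rank ∂_3 = (8 − 7) − 0 = 1, and there is no ∂_3, so H_2 = Z.

As a check, the Euler characteristic is 6 − 12 + 8 = 2, which agrees with 1 − 0 + 1 = 2.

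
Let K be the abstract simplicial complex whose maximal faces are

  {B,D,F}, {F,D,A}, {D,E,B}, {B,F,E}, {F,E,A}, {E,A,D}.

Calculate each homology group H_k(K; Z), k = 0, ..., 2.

H_0 ≅ Z,  H_1 = 0,  H_2 ≅ Z.

Take the total order A < B < D < E < F on the vertex set. Then K (dimension 2) consists of the simplices:

  0-simplices (5): A, B, D, E, F
  1-simplices (9): AD, AE, AF, BD, BE, BF, DE, DF, EF
  2-simplices (6): ADE, ADF, AEF, BDE, BDF, BEF

Hence C_0 ≅ Z^5, C_1 ≅ Z^9, C_2 ≅ Z^6.

The boundary map ∂_1: C_1 → C_0 is given by ∂[p,q] = [q] − [p].
The 5×9 boundary matrix has rank 4 and Smith normal form diag(1,1,1,1).

Boundary ∂_2: C_2 → C_1 maps a triangle to the signed sum of its edges. For instance
  ∂BDF = DF − BF + BD,
  ∂BDE = DE − BE + BD.
This gives a 9×6 integer matrix of rank 5; reducing to Smith normal form yields diagonal entries (1,1,1,1,1).

Reading off H_k = ker ∂_k / im ∂_{k+1}:

  H_0: rank C_0 − rank ∂_1 = 5 − 4 = 1, and the invariant factors of ∂_1 are all 1, so H_0 ≅ Z.
  H_1: rank ker ∂_1 − rank ∂_2 = (9 − 4) − 5 = 0, and the invariant factors of ∂_2 are all 1, so H_1 ≅ 0.
  H_2: rank ker ∂_2 − rank ∂_3 = (6 − 5) − 0 = 1, and there is no ∂_3, so H_2 ≅ Z.

(K is a triangulation of the 2-sphere S^2.)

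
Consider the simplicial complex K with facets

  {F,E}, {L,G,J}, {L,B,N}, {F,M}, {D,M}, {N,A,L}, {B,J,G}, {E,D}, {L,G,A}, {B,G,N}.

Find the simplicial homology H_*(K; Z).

H_0 ≅ Z^2,  H_1 ≅ Z^2,  H_2 = 0.

We work with the vertex ordering A < B < D < E < F < G < J < L < M < N. The simplices of K, each written with vertices in increasing order, are:

  0-simplices (10): A, B, D, E, F, G, J, L, M, N
  1-simplices (16): AG, AL, AN, BG, BJ, BL, BN, DE, DM, EF, FM, GJ, GL, GN, JL, LN
  2-simplices (6): AGL, ALN, BGJ, BGN, BLN, GJL

so the chain groups are C_0 ≅ Z^10, C_1 ≅ Z^16, C_2 ≅ Z^6.

Boundary ∂_1: C_1 → C_0 is given by ∂[p,q] = [q] − [p].
The 10×16 boundary matrix has rank 8 and Smith normal form diag(1,1,1,1,1,1,1,1).

The boundary map ∂_2: C_2 → C_1 acts by ∂[p,q,r] = [q,r] − [p,r] + [p,q]. For instance
  ∂BGJ = GJ − BJ + BG,
  ∂GJL = JL − GL + GJ.
The 16×6 boundary matrix has rank 6 and Smith normal form diag(1,1,1,1,1,1).

Reading off H_k = ker ∂_k / im ∂_{k+1}:

  H_0: rank C_0 − rank ∂_1 = 10 − 8 = 2, and the invariant factors of ∂_1 are all 1, so H_0 = Z^2.
  H_1: rank ker ∂_1 − rank ∂_2 = (16 − 8) − 6 = 2, and the invariant factors of ∂_2 are all 1, so H_1 = Z^2.
  H_2: rank ker ∂_2 − rank ∂_3 = (6 − 6) − 0 = 0, and there is no ∂_3, so H_2 = 0.

(K is a triangulation of the disjoint union of the circle S^1 and the cylinder S^1 x I.)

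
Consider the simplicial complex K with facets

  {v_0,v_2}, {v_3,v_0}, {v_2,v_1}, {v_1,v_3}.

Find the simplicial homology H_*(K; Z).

H_0 ≅ Z,  H_1 ≅ Z.

Fix the vertex order v_0 < v_1 < v_2 < v_3 and write every simplex with vertices in increasing order. Then dim K = 1 and the simplices of K are:

  0-simplices (4): [v_0], [v_1], [v_2], [v_3]
  1-simplices (4): [v_0,v_2], [v_0,v_3], [v_1,v_2], [v_1,v_3]

so the chain groups are C_0 ≅ Z^4, C_1 ≅ Z^4.

The boundary map ∂_1: C_1 → C_0 maps an edge to its endpoints' difference, ∂[p,q] = q − p.
As a 4×4 matrix over Z this has rank 3, with invariant factors (1,1,1).

Reading off H_k = ker ∂_k / im ∂_{k+1}:

  H_0: rank C_0 − rank ∂_1 = 4 − 3 = 1, and the invariant factors of ∂_1 are all 1, so H_0 = Z.
  H_1: rank ker ∂_1 − rank ∂_2 = (4 − 3) − 0 = 1, and there is no ∂_2, so H_1 = Z.

As a check, the Euler characteristic is 4 − 4 = 0, which agrees with 1 − 1 = 0.
(K is a triangulation of the circle S^1.)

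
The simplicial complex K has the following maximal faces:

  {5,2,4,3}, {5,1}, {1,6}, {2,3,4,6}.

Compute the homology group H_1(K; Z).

H_1 ≅ Z.

We work with the vertex ordering 1 < 2 < 3 < 4 < 5 < 6. The simplices of K, each written with vertices in increasing order, are:

  0-simplices (6): [1], [2], [3], [4], [5], [6]
  1-simplices (11): [1,5], [1,6], [2,3], [2,4], [2,5], [2,6], [3,4], [3,5], [3,6], [4,5], [4,6]
  2-simplices (7): [2,3,4], [2,3,5], [2,3,6], [2,4,5], [2,4,6], [3,4,5], [3,4,6]
  3-simplices (2): [2,3,4,5], [2,3,4,6]

Hence C_0 ≅ Z^6, C_1 ≅ Z^11, C_2 ≅ Z^7, C_3 ≅ Z^2.

∂_1: C_1 → C_0 is given by ∂[p,q] = [q] − [p]. For instance
  ∂[1,5] = [5] − [1].
As a 6×11 matrix over Z this has rank 5, with invariant factors (1,1,1,1,1).

Boundary ∂_2: C_2 → C_1 maps a triangle to the signed sum of its edges. For instance
  ∂[2,4,6] = [4,6] − [2,6] + [2,4],
  ∂[2,3,5] = [3,5] − [2,5] + [2,3].
As a 11×7 matrix over Z this has rank 5, with invariant factors (1,1,1,1,1).

∂_3: C_3 → C_2 sends each 3-simplex σ to the alternating sum Σ_i (−1)^i (σ with its i-th vertex removed). For instance
  ∂[2,3,4,6] = [3,4,6] − [2,4,6] + [2,3,6] − [2,3,4],
  ∂[2,3,4,5] = [3,4,5] − [2,4,5] + [2,3,5] − [2,3,4].
This gives a 7×2 integer matrix of rank 2; reducing to Smith normal form yields diagonal entries (1,1).

Computing H_k = (kernel of ∂_k) / (image of ∂_{k+1}):

  H_1: rank ker ∂_1 − rank ∂_2 = (11 − 5) − 5 = 1, and the invariant factors of ∂_2 are all 1, so H_1 ≅ Z.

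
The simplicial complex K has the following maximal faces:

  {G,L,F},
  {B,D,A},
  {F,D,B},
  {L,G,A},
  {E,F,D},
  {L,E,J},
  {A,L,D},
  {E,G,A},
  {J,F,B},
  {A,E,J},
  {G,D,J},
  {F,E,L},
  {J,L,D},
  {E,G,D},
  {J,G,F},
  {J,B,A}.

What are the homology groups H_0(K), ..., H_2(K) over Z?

Fix the vertex order A < B < D < E < F < G < J < L and write every simplex with vertices in increasing order. Then dim K = 2 and the simplices of K are:

  0-simplices (8): A, B, D, E, F, G, J, L
  1-simplices (24): AB, AD, AE, AG, AJ, AL, BD, BF, BJ, DE, DF, DG, DJ, DL, EF, EG, EJ, EL, FG, FJ, FL, GJ, GL, JL
  2-simplices (16): ABD, ABJ, ADL, AEG, AEJ, AGL, BDF, BFJ, DEF, DEG, DGJ, DJL, EFL, EJL, FGJ, FGL

Hence C_0 ≅ Z^8, C_1 ≅ Z^24, C_2 ≅ Z^16.

∂_1: C_1 → C_0 sends each edge [p,q] (with p < q) to q − p. For instance
  ∂DL = L − D.
The resulting 8×24 matrix has rank 7, and its Smith normal form has invariant factors (1,1,1,1,1,1,1).

The boundary map ∂_2: C_2 → C_1 maps a triangle to the signed sum of its edges. For instance
  ∂DEF = EF − DF + DE,
  ∂FGL = GL − FL + FG.
This gives a 24×16 integer matrix of rank 15; reducing to Smith normal form yields diagonal entries (1,1,1,1,1,1,1,1,1,1,1,1,1,1,1).

Now H_k = ker ∂_k / im ∂_{k+1}, so:

  H_0: rank C_0 − rank ∂_1 = 8 − 7 = 1, and the invariant factors of ∂_1 are all 1, so H_0 = Z.
  H_1: rank ker ∂_1 − rank ∂_2 = (24 − 7) − 15 = 2, and the invariant factors of ∂_2 are all 1, so H_1 = Z^2.
  H_2: rank ker ∂_2 − rank ∂_3 = (16 − 15) − 0 = 1, and there is no ∂_3, so H_2 = Z.

As a check, the Euler characteristic is 8 − 24 + 16 = 0, which agrees with 1 − 2 + 1 = 0.

H_0 ≅ Z,  H_1 ≅ Z^2,  H_2 ≅ Z.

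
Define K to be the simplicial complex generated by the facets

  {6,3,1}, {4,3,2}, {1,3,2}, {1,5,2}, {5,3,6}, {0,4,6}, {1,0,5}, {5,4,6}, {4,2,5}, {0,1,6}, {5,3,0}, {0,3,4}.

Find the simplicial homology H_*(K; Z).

Take the total order 0 < 1 < 2 < 3 < 4 < 5 < 6 on the vertex set. Then K (dimension 2) consists of the simplices:

  0-simplices (7): [0], [1], [2], [3], [4], [5], [6]
  1-simplices (18): [0,1], [0,3], [0,4], [0,5], [0,6], [1,2], [1,3], [1,5], [1,6], [2,3], [2,4], [2,5], [3,4], [3,5], [3,6], [4,5], [4,6], [5,6]
  2-simplices (12): [0,1,5], [0,1,6], [0,3,4], [0,3,5], [0,4,6], [1,2,3], [1,2,5], [1,3,6], [2,3,4], [2,4,5], [3,5,6], [4,5,6]

Hence C_0 ≅ Z^7, C_1 ≅ Z^18, C_2 ≅ Z^12.

∂_1: C_1 → C_0 is given by ∂[p,q] = [q] − [p]. For instance
  ∂[1,2] = [2] − [1].
As a 7×18 matrix over Z this has rank 6, with invariant factors (1,1,1,1,1,1).

∂_2: C_2 → C_1 maps a triangle to the signed sum of its edges. For instance
  ∂[3,5,6] = [5,6] − [3,6] + [3,5],
  ∂[2,3,4] = [3,4] − [2,4] + [2,3].
This gives a 18×12 integer matrix of rank 12; reducing to Smith normal form yields diagonal entries (1,1,1,1,1,1,1,1,1,1,1,2).

Reading off H_k = ker ∂_k / im ∂_{k+1}:

  H_0: rank C_0 − rank ∂_1 = 7 − 6 = 1, and the invariant factors of ∂_1 are all 1, so H_0 ≅ Z.
  H_1: rank ker ∂_1 − rank ∂_2 = (18 − 6) − 12 = 0, and ∂_2 has invariant factor 2 > 1, so H_1 ≅ Z/2.
  H_2: rank ker ∂_2 − rank ∂_3 = (12 − 12) − 0 = 0, and there is no ∂_3, so H_2 ≅ 0.

As a check, the Euler characteristic is 7 − 18 + 12 = 1, which agrees with 1 − 0 + 0 = 1.

H_0 ≅ Z,  H_1 ≅ Z/2,  H_2 = 0.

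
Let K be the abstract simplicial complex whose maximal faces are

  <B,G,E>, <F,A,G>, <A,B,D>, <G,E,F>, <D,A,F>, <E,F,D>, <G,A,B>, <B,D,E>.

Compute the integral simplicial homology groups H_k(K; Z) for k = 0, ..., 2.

Order the vertices as A < B < D < E < F < G. Listing each simplex with vertices in this order, K has dimension 2 with simplices:

  0-simplices (6): A, B, D, E, F, G
  1-simplices (12): AB, AD, AF, AG, BD, BE, BG, DE, DF, EF, EG, FG
  2-simplices (8): ABD, ABG, ADF, AFG, BDE, BEG, DEF, EFG

Hence C_0 ≅ Z^6, C_1 ≅ Z^12, C_2 ≅ Z^8.

Boundary ∂_1: C_1 → C_0 maps an edge to its endpoints' difference, ∂[p,q] = q − p.
This gives a 6×12 integer matrix of rank 5; reducing to Smith normal form yields diagonal entries (1,1,1,1,1).

∂_2: C_2 → C_1 sends each 2-simplex [p,q,r] to [q,r] − [p,r] + [p,q]. For instance
  ∂DEF = EF − DF + DE,
  ∂BDE = DE − BE + BD.
The resulting 12×8 matrix has rank 7, and its Smith normal form has invariant factors (1,1,1,1,1,1,1).

Computing H_k = (kernel of ∂_k) / (image of ∂_{k+1}):

  H_0: rank C_0 − rank ∂_1 = 6 − 5 = 1, and the invariant factors of ∂_1 are all 1, so H_0 ≅ Z.
  H_1: rank ker ∂_1 − rank ∂_2 = (12 − 5) − 7 = 0, and the invariant factors of ∂_2 are all 1, so H_1 ≅ 0.
  H_2: rank ker ∂_2 − rank ∂_3 = (8 − 7) − 0 = 1, and there is no ∂_3, so H_2 ≅ Z.

As a check, the Euler characteristic is 6 − 12 + 8 = 2, which agrees with 1 − 0 + 1 = 2.

H_0 = Z,  H_1 = 0,  H_2 = Z.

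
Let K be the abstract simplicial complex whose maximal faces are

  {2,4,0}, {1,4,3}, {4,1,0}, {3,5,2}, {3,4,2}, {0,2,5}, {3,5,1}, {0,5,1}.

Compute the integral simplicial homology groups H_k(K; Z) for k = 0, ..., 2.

Fix the vertex order 0 < 1 < 2 < 3 < 4 < 5 and write every simplex with vertices in increasing order. Then dim K = 2 and the simplices of K are:

  0-simplices (6): [0], [1], [2], [3], [4], [5]
  1-simplices (12): [0,1], [0,2], [0,4], [0,5], [1,3], [1,4], [1,5], [2,3], [2,4], [2,5], [3,4], [3,5]
  2-simplices (8): [0,1,4], [0,1,5], [0,2,4], [0,2,5], [1,3,4], [1,3,5], [2,3,4], [2,3,5]

giving chain groups C_0 ≅ Z^6, C_1 ≅ Z^12, C_2 ≅ Z^8.

Boundary ∂_1: C_1 → C_0 sends each edge [p,q] (with p < q) to q − p. For instance
  ∂[3,5] = [5] − [3].
The resulting 6×12 matrix has rank 5, and its Smith normal form has invariant factors (1,1,1,1,1).

Boundary ∂_2: C_2 → C_1 sends each 2-simplex [p,q,r] to [q,r] − [p,r] + [p,q]. For instance
  ∂[0,2,4] = [2,4] − [0,4] + [0,2],
  ∂[1,3,4] = [3,4] − [1,4] + [1,3].
The 12×8 boundary matrix has rank 7 and Smith normal form diag(1,1,1,1,1,1,1).

From H_k ≅ ker(∂_k) / im(∂_{k+1}) we obtain:

  H_0: rank C_0 − rank ∂_1 = 6 − 5 = 1, and the invariant factors of ∂_1 are all 1, so H_0 ≅ Z.
  H_1: rank ker ∂_1 − rank ∂_2 = (12 − 5) − 7 = 0, and the invariant factors of ∂_2 are all 1, so H_1 ≅ 0.
  H_2: rank ker ∂_2 − rank ∂_3 = (8 − 7) − 0 = 1, and there is no ∂_3, so H_2 ≅ Z.

H_0 = Z,  H_1 = 0,  H_2 = Z.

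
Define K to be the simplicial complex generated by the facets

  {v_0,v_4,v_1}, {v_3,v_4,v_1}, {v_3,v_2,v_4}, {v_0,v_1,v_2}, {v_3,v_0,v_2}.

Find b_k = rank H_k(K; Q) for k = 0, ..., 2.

K has 5 vertices, 10 edges, 5 triangles.
rank ∂_0 = 0, rank ∂_1 = 4 ⇒ b_0 = 5 − 0 − 4 = 1; all invariant factors of ∂_1 are 1 so no torsion. So H_0 = Z.
rank ∂_1 = 4, rank ∂_2 = 5 ⇒ b_1 = 10 − 4 − 5 = 1; all invariant factors of ∂_2 are 1 so no torsion. So H_1 = Z.
rank ∂_2 = 5, rank ∂_3 = 0 ⇒ b_2 = 5 − 5 − 0 = 0. So H_2 = 0.

b_0 = 1, b_1 = 1, b_2 = 0.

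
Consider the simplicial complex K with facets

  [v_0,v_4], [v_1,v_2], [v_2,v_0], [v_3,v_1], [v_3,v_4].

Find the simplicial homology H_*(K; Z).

H_0 ≅ Z,  H_1 ≅ Z.

We work with the vertex ordering v_0 < v_1 < v_2 < v_3 < v_4. The simplices of K, each written with vertices in increasing order, are:

  0-simplices (5): [v_0], [v_1], [v_2], [v_3], [v_4]
  1-simplices (5): [v_0,v_2], [v_0,v_4], [v_1,v_2], [v_1,v_3], [v_3,v_4]

so the chain groups are C_0 ≅ Z^5, C_1 ≅ Z^5.

The boundary map ∂_1: C_1 → C_0 sends each edge [p,q] (with p < q) to q − p. For instance
  ∂[v_1,v_3] = [v_3] − [v_1].
The 5×5 boundary matrix has rank 4 and Smith normal form diag(1,1,1,1).

Reading off H_k = ker ∂_k / im ∂_{k+1}:

  H_0: rank C_0 − rank ∂_1 = 5 − 4 = 1, and the invariant factors of ∂_1 are all 1, so H_0 = Z.
  H_1: rank ker ∂_1 − rank ∂_2 = (5 − 4) − 0 = 1, and there is no ∂_2, so H_1 = Z.

As a check, the Euler characteristic is 5 − 5 = 0, which agrees with 1 − 1 = 0.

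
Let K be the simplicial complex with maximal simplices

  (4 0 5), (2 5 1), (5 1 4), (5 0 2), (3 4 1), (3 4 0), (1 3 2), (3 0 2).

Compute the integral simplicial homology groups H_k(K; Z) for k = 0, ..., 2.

We work with the vertex ordering 0 < 1 < 2 < 3 < 4 < 5. The simplices of K, each written with vertices in increasing order, are:

  0-simplices (6): [0], [1], [2], [3], [4], [5]
  1-simplices (12): [0,2], [0,3], [0,4], [0,5], [1,2], [1,3], [1,4], [1,5], [2,3], [2,5], [3,4], [4,5]
  2-simplices (8): [0,2,3], [0,2,5], [0,3,4], [0,4,5], [1,2,3], [1,2,5], [1,3,4], [1,4,5]

Hence C_0 ≅ Z^6, C_1 ≅ Z^12, C_2 ≅ Z^8.

Boundary ∂_1: C_1 → C_0 maps an edge to its endpoints' difference, ∂[p,q] = q − p. For instance
  ∂[0,5] = [5] − [0].
The 6×12 boundary matrix has rank 5 and Smith normal form diag(1,1,1,1,1).

∂_2: C_2 → C_1 sends each 2-simplex [p,q,r] to [q,r] − [p,r] + [p,q]. For instance
  ∂[1,2,5] = [2,5] − [1,5] + [1,2],
  ∂[1,2,3] = [2,3] − [1,3] + [1,2].
As a 12×8 matrix over Z this has rank 7, with invariant factors (1,1,1,1,1,1,1).

Reading off H_k = ker ∂_k / im ∂_{k+1}:

  H_0: rank C_0 − rank ∂_1 = 6 − 5 = 1, and the invariant factors of ∂_1 are all 1, so H_0 = Z.
  H_1: rank ker ∂_1 − rank ∂_2 = (12 − 5) − 7 = 0, and the invariant factors of ∂_2 are all 1, so H_1 = 0.
  H_2: rank ker ∂_2 − rank ∂_3 = (8 − 7) − 0 = 1, and there is no ∂_3, so H_2 = Z.

H_0 = Z,  H_1 = 0,  H_2 = Z.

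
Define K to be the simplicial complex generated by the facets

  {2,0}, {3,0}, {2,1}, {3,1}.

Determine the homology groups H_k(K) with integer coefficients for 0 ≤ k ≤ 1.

We work with the vertex ordering 0 < 1 < 2 < 3. The simplices of K, each written with vertices in increasing order, are:

  0-simplices (4): [0], [1], [2], [3]
  1-simplices (4): [0,2], [0,3], [1,2], [1,3]

giving chain groups C_0 ≅ Z^4, C_1 ≅ Z^4.

The boundary map ∂_1: C_1 → C_0 sends each edge [p,q] (with p < q) to q − p.
This gives a 4×4 integer matrix of rank 3; reducing to Smith normal form yields diagonal entries (1,1,1).

Now H_k = ker ∂_k / im ∂_{k+1}, so:

  H_0: rank C_0 − rank ∂_1 = 4 − 3 = 1, and the invariant factors of ∂_1 are all 1, so H_0 ≅ Z.
  H_1: rank ker ∂_1 − rank ∂_2 = (4 − 3) − 0 = 1, and there is no ∂_2, so H_1 ≅ Z.

H_0 ≅ Z,  H_1 ≅ Z.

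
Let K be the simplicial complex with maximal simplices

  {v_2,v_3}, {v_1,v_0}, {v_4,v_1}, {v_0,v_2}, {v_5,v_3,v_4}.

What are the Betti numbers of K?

b_0 = 1, b_1 = 1, b_2 = 0.

We work with the vertex ordering v_0 < v_1 < v_2 < v_3 < v_4 < v_5. The simplices of K, each written with vertices in increasing order, are:

  0-simplices (6): [v_0], [v_1], [v_2], [v_3], [v_4], [v_5]
  1-simplices (7): [v_0,v_1], [v_0,v_2], [v_1,v_4], [v_2,v_3], [v_3,v_4], [v_3,v_5], [v_4,v_5]
  2-simplices (1): [v_3,v_4,v_5]

giving chain groups C_0 ≅ Z^6, C_1 ≅ Z^7, C_2 ≅ Z^1.

∂_1: C_1 → C_0 is given by ∂[p,q] = [q] − [p]. For instance
  ∂[v_0,v_1] = [v_1] − [v_0].
This gives a 6×7 integer matrix of rank 5; reducing to Smith normal form yields diagonal entries (1,1,1,1,1).

The boundary map ∂_2: C_2 → C_1 acts by ∂[p,q,r] = [q,r] − [p,r] + [p,q]. For instance
  ∂[v_3,v_4,v_5] = [v_4,v_5] − [v_3,v_5] + [v_3,v_4].
The 7×1 boundary matrix has rank 1 and Smith normal form diag(1).

Now H_k = ker ∂_k / im ∂_{k+1}, so:

  H_0: rank C_0 − rank ∂_1 = 6 − 5 = 1, and the invariant factors of ∂_1 are all 1, so H_0 ≅ Z.
  H_1: rank ker ∂_1 − rank ∂_2 = (7 − 5) − 1 = 1, and the invariant factors of ∂_2 are all 1, so H_1 ≅ Z.
  H_2: rank ker ∂_2 − rank ∂_3 = (1 − 1) − 0 = 0, and there is no ∂_3, so H_2 ≅ 0.

Hence the Betti numbers are b_0 = 1, b_1 = 1, b_2 = 0.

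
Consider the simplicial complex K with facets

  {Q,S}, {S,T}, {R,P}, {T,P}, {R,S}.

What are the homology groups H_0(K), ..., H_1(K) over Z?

Order the vertices as P < Q < R < S < T. Listing each simplex with vertices in this order, K has dimension 1 with simplices:

  0-simplices (5): P, Q, R, S, T
  1-simplices (5): PR, PT, QS, RS, ST

so the chain groups are C_0 ≅ Z^5, C_1 ≅ Z^5.

Boundary ∂_1: C_1 → C_0 sends each edge [p,q] (with p < q) to q − p. For instance
  ∂PR = R − P.
The 5×5 boundary matrix has rank 4 and Smith normal form diag(1,1,1,1).

Reading off H_k = ker ∂_k / im ∂_{k+1}:

  H_0: rank C_0 − rank ∂_1 = 5 − 4 = 1, and the invariant factors of ∂_1 are all 1, so H_0 ≅ Z.
  H_1: rank ker ∂_1 − rank ∂_2 = (5 − 4) − 0 = 1, and there is no ∂_2, so H_1 ≅ Z.

H_0 ≅ Z,  H_1 ≅ Z.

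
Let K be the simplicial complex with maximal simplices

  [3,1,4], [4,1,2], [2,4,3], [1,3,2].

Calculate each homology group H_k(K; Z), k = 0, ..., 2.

Order the vertices as 1 < 2 < 3 < 4. Listing each simplex with vertices in this order, K has dimension 2 with simplices:

  0-simplices (4): [1], [2], [3], [4]
  1-simplices (6): [1,2], [1,3], [1,4], [2,3], [2,4], [3,4]
  2-simplices (4): [1,2,3], [1,2,4], [1,3,4], [2,3,4]

so the chain groups are C_0 ≅ Z^4, C_1 ≅ Z^6, C_2 ≅ Z^4.

Boundary ∂_1: C_1 → C_0 is given by ∂[p,q] = [q] − [p]. For instance
  ∂[1,2] = [2] − [1].
The 4×6 boundary matrix has rank 3 and Smith normal form diag(1,1,1).

Boundary ∂_2: C_2 → C_1 acts by ∂[p,q,r] = [q,r] − [p,r] + [p,q]. For instance
  ∂[1,2,4] = [2,4] − [1,4] + [1,2],
  ∂[1,3,4] = [3,4] − [1,4] + [1,3].
This gives a 6×4 integer matrix of rank 3; reducing to Smith normal form yields diagonal entries (1,1,1).

Computing H_k = (kernel of ∂_k) / (image of ∂_{k+1}):

  H_0: rank C_0 − rank ∂_1 = 4 − 3 = 1, and the invariant factors of ∂_1 are all 1, so H_0 ≅ Z.
  H_1: rank ker ∂_1 − rank ∂_2 = (6 − 3) − 3 = 0, and the invariant factors of ∂_2 are all 1, so H_1 ≅ 0.
  H_2: rank ker ∂_2 − rank ∂_3 = (4 − 3) − 0 = 1, and there is no ∂_3, so H_2 ≅ Z.

H_0 ≅ Z,  H_1 = 0,  H_2 ≅ Z.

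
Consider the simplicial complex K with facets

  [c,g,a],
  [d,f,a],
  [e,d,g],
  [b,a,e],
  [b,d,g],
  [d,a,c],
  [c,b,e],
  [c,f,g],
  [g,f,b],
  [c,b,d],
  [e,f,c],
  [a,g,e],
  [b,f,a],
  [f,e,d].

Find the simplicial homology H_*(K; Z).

H_0 = Z,  H_1 = Z^2,  H_2 = Z.

Fix the vertex order a < b < c < d < e < f < g and write every simplex with vertices in increasing order. Then dim K = 2 and the simplices of K are:

  0-simplices (7): a, b, c, d, e, f, g
  1-simplices (21): ab, ac, ad, ae, af, ag, bc, bd, be, bf, bg, cd, ce, cf, cg, de, df, dg, ef, eg, fg
  2-simplices (14): abe, abf, acd, acg, adf, aeg, bcd, bce, bdg, bfg, cef, cfg, def, deg

so the chain groups are C_0 ≅ Z^7, C_1 ≅ Z^21, C_2 ≅ Z^14.

Boundary ∂_1: C_1 → C_0 is given by ∂[p,q] = [q] − [p].
This gives a 7×21 integer matrix of rank 6; reducing to Smith normal form yields diagonal entries (1,1,1,1,1,1).

Boundary ∂_2: C_2 → C_1 maps a triangle to the signed sum of its edges. For instance
  ∂abe = be − ae + ab,
  ∂acg = cg − ag + ac.
The resulting 21×14 matrix has rank 13, and its Smith normal form has invariant factors (1,1,1,1,1,1,1,1,1,1,1,1,1).

Now H_k = ker ∂_k / im ∂_{k+1}, so:

  H_0: rank C_0 − rank ∂_1 = 7 − 6 = 1, and the invariant factors of ∂_1 are all 1, so H_0 = Z.
  H_1: rank ker ∂_1 − rank ∂_2 = (21 − 6) − 13 = 2, and the invariant factors of ∂_2 are all 1, so H_1 = Z^2.
  H_2: rank ker ∂_2 − rank ∂_3 = (14 − 13) − 0 = 1, and there is no ∂_3, so H_2 = Z.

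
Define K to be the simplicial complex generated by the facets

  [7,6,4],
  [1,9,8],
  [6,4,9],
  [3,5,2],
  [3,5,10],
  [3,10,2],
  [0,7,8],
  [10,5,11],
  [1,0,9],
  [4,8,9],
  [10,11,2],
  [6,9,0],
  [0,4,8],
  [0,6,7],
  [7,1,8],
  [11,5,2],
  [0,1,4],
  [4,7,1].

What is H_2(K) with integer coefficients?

Fix the vertex order 0 < 1 < 2 < 3 < 4 < 5 < 6 < 7 < 8 < 9 < 10 < 11 and write every simplex with vertices in increasing order. Then dim K = 2 and the simplices of K are:

  0-simplices (12): [0], [1], [2], [3], [4], [5], [6], [7], [8], [9], [10], [11]
  1-simplices (27): (27 of them)
  2-simplices (18): (18 of them)

giving chain groups C_0 ≅ Z^12, C_1 ≅ Z^27, C_2 ≅ Z^18.

∂_1: C_1 → C_0 is given by ∂[p,q] = [q] − [p].
This gives a 12×27 integer matrix of rank 10; reducing to Smith normal form yields diagonal entries (1,1,1,1,1,1,1,1,1,1).

The boundary map ∂_2: C_2 → C_1 acts by ∂[p,q,r] = [q,r] − [p,r] + [p,q]. For instance
  ∂[4,6,7] = [6,7] − [4,7] + [4,6],
  ∂[3,5,10] = [5,10] − [3,10] + [3,5].
This gives a 27×18 integer matrix of rank 17; reducing to Smith normal form yields diagonal entries (1,1,1,1,1,1,1,1,1,1,1,1,1,1,1,1,2).

Reading off H_k = ker ∂_k / im ∂_{k+1}:

  H_2: rank ker ∂_2 − rank ∂_3 = (18 − 17) − 0 = 1, and there is no ∂_3, so H_2 ≅ Z.

H_2 ≅ Z.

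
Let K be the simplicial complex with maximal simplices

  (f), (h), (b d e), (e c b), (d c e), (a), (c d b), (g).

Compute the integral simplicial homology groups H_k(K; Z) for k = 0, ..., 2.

Fix the vertex order a < b < c < d < e < f < g < h and write every simplex with vertices in increasing order. Then dim K = 2 and the simplices of K are:

  0-simplices (8): a, b, c, d, e, f, g, h
  1-simplices (6): bc, bd, be, cd, ce, de
  2-simplices (4): bcd, bce, bde, cde

so the chain groups are C_0 ≅ Z^8, C_1 ≅ Z^6, C_2 ≅ Z^4.

Boundary ∂_1: C_1 → C_0 is given by ∂[p,q] = [q] − [p]. For instance
  ∂cd = d − c.
This gives a 8×6 integer matrix of rank 3; reducing to Smith normal form yields diagonal entries (1,1,1).

Boundary ∂_2: C_2 → C_1 acts by ∂[p,q,r] = [q,r] − [p,r] + [p,q]. For instance
  ∂bcd = cd − bd + bc,
  ∂cde = de − ce + cd.
The 6×4 boundary matrix has rank 3 and Smith normal form diag(1,1,1).

Now H_k = ker ∂_k / im ∂_{k+1}, so:

  H_0: rank C_0 − rank ∂_1 = 8 − 3 = 5, and the invariant factors of ∂_1 are all 1, so H_0 ≅ Z^5.
  H_1: rank ker ∂_1 − rank ∂_2 = (6 − 3) − 3 = 0, and the invariant factors of ∂_2 are all 1, so H_1 ≅ 0.
  H_2: rank ker ∂_2 − rank ∂_3 = (4 − 3) − 0 = 1, and there is no ∂_3, so H_2 ≅ Z.

H_0 ≅ Z^5,  H_1 = 0,  H_2 ≅ Z.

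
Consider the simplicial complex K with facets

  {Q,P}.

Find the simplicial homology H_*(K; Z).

Fix the vertex order P < Q and write every simplex with vertices in increasing order. Then dim K = 1 and the simplices of K are:

  0-simplices (2): P, Q
  1-simplices (1): PQ

so the chain groups are C_0 ≅ Z^2, C_1 ≅ Z^1.

∂_1: C_1 → C_0 maps an edge to its endpoints' difference, ∂[p,q] = q − p. For instance
  ∂PQ = Q − P.
The resulting 2×1 matrix has rank 1, and its Smith normal form has invariant factors (1).

Now H_k = ker ∂_k / im ∂_{k+1}, so:

  H_0: rank C_0 − rank ∂_1 = 2 − 1 = 1, and the invariant factors of ∂_1 are all 1, so H_0 ≅ Z.
  H_1: rank ker ∂_1 − rank ∂_2 = (1 − 1) − 0 = 0, and there is no ∂_2, so H_1 ≅ 0.

H_0 ≅ Z,  H_1 = 0.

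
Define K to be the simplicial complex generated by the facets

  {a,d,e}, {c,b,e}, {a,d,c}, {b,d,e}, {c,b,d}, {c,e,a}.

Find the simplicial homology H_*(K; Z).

H_0 ≅ Z,  H_1 = 0,  H_2 ≅ Z.

Take the total order a < b < c < d < e on the vertex set. Then K (dimension 2) consists of the simplices:

  0-simplices (5): a, b, c, d, e
  1-simplices (9): ac, ad, ae, bc, bd, be, cd, ce, de
  2-simplices (6): acd, ace, ade, bcd, bce, bde

Hence C_0 ≅ Z^5, C_1 ≅ Z^9, C_2 ≅ Z^6.

The boundary map ∂_1: C_1 → C_0 maps an edge to its endpoints' difference, ∂[p,q] = q − p. For instance
  ∂be = e − b.
This gives a 5×9 integer matrix of rank 4; reducing to Smith normal form yields diagonal entries (1,1,1,1).

Boundary ∂_2: C_2 → C_1 sends each 2-simplex [p,q,r] to [q,r] − [p,r] + [p,q]. For instance
  ∂ace = ce − ae + ac,
  ∂bce = ce − be + bc.
The 9×6 boundary matrix has rank 5 and Smith normal form diag(1,1,1,1,1).

Now H_k = ker ∂_k / im ∂_{k+1}, so:

  H_0: rank C_0 − rank ∂_1 = 5 − 4 = 1, and the invariant factors of ∂_1 are all 1, so H_0 ≅ Z.
  H_1: rank ker ∂_1 − rank ∂_2 = (9 − 4) − 5 = 0, and the invariant factors of ∂_2 are all 1, so H_1 ≅ 0.
  H_2: rank ker ∂_2 − rank ∂_3 = (6 − 5) − 0 = 1, and there is no ∂_3, so H_2 ≅ Z.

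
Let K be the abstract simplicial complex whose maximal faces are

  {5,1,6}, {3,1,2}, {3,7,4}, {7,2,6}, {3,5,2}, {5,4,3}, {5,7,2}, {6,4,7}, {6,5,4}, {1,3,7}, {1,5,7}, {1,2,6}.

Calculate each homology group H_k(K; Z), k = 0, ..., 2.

H_0 ≅ Z,  H_1 ≅ Z/2Z,  H_2 = 0.

We work with the vertex ordering 1 < 2 < 3 < 4 < 5 < 6 < 7. The simplices of K, each written with vertices in increasing order, are:

  0-simplices (7): [1], [2], [3], [4], [5], [6], [7]
  1-simplices (18): [1,2], [1,3], [1,5], [1,6], [1,7], [2,3], [2,5], [2,6], [2,7], [3,4], [3,5], [3,7], [4,5], [4,6], [4,7], [5,6], [5,7], [6,7]
  2-simplices (12): [1,2,3], [1,2,6], [1,3,7], [1,5,6], [1,5,7], [2,3,5], [2,5,7], [2,6,7], [3,4,5], [3,4,7], [4,5,6], [4,6,7]

giving chain groups C_0 ≅ Z^7, C_1 ≅ Z^18, C_2 ≅ Z^12.

∂_1: C_1 → C_0 maps an edge to its endpoints' difference, ∂[p,q] = q − p. For instance
  ∂[1,5] = [5] − [1].
As a 7×18 matrix over Z this has rank 6, with invariant factors (1,1,1,1,1,1).

The boundary map ∂_2: C_2 → C_1 maps a triangle to the signed sum of its edges. For instance
  ∂[1,2,6] = [2,6] − [1,6] + [1,2],
  ∂[1,5,7] = [5,7] − [1,7] + [1,5].
This gives a 18×12 integer matrix of rank 12; reducing to Smith normal form yields diagonal entries (1,1,1,1,1,1,1,1,1,1,1,2).

Computing H_k = (kernel of ∂_k) / (image of ∂_{k+1}):

  H_0: rank C_0 − rank ∂_1 = 7 − 6 = 1, and the invariant factors of ∂_1 are all 1, so H_0 = Z.
  H_1: rank ker ∂_1 − rank ∂_2 = (18 − 6) − 12 = 0, and ∂_2 has invariant factor 2 > 1, so H_1 = Z/2Z.
  H_2: rank ker ∂_2 − rank ∂_3 = (12 − 12) − 0 = 0, and there is no ∂_3, so H_2 = 0.

As a check, the Euler characteristic is 7 − 18 + 12 = 1, which agrees with 1 − 0 + 0 = 1.
(K is a triangulation of the real projective plane RP^2.)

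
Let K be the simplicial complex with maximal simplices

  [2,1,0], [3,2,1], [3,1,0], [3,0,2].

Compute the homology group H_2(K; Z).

K has 4 vertices, 6 edges, 4 triangles.
rank ∂_2 = 3, rank ∂_3 = 0 ⇒ b_2 = 4 − 3 − 0 = 1. So H_2 ≅ Z.

H_2 = Z.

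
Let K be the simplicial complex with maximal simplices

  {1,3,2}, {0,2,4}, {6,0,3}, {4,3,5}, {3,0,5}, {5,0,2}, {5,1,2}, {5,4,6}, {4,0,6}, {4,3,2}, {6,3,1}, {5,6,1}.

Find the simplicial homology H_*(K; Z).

Order the vertices as 0 < 1 < 2 < 3 < 4 < 5 < 6. Listing each simplex with vertices in this order, K has dimension 2 with simplices:

  0-simplices (7): [0], [1], [2], [3], [4], [5], [6]
  1-simplices (18): [0,2], [0,3], [0,4], [0,5], [0,6], [1,2], [1,3], [1,5], [1,6], [2,3], [2,4], [2,5], [3,4], [3,5], [3,6], [4,5], [4,6], [5,6]
  2-simplices (12): [0,2,4], [0,2,5], [0,3,5], [0,3,6], [0,4,6], [1,2,3], [1,2,5], [1,3,6], [1,5,6], [2,3,4], [3,4,5], [4,5,6]

so the chain groups are C_0 ≅ Z^7, C_1 ≅ Z^18, C_2 ≅ Z^12.

Boundary ∂_1: C_1 → C_0 is given by ∂[p,q] = [q] − [p].
The resulting 7×18 matrix has rank 6, and its Smith normal form has invariant factors (1,1,1,1,1,1).

Boundary ∂_2: C_2 → C_1 maps a triangle to the signed sum of its edges. For instance
  ∂[0,3,5] = [3,5] − [0,5] + [0,3],
  ∂[0,2,4] = [2,4] − [0,4] + [0,2].
The 18×12 boundary matrix has rank 12 and Smith normal form diag(1,1,1,1,1,1,1,1,1,1,1,2).

Now H_k = ker ∂_k / im ∂_{k+1}, so:

  H_0: rank C_0 − rank ∂_1 = 7 − 6 = 1, and the invariant factors of ∂_1 are all 1, so H_0 = Z.
  H_1: rank ker ∂_1 − rank ∂_2 = (18 − 6) − 12 = 0, and ∂_2 has invariant factor 2 > 1, so H_1 = Z/2.
  H_2: rank ker ∂_2 − rank ∂_3 = (12 − 12) − 0 = 0, and there is no ∂_3, so H_2 = 0.

H_0 ≅ Z,  H_1 ≅ Z/2,  H_2 = 0.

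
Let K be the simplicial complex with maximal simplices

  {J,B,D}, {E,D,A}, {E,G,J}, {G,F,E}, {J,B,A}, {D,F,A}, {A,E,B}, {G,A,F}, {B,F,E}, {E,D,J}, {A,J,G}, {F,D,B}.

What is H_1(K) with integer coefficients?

H_1 = Z/2.

K has 7 vertices, 18 edges, 12 triangles.
rank ∂_1 = 6, rank ∂_2 = 12 ⇒ b_1 = 18 − 6 − 12 = 0; ∂_2 has invariant factor(s) [2] giving torsion. So H_1 = Z/2.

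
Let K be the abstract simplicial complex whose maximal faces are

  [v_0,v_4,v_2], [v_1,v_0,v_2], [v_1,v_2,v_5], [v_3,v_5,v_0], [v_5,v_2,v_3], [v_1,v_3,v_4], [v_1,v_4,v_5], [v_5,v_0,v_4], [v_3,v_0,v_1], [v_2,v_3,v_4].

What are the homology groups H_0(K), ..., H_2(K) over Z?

K has 6 vertices, 15 edges, 10 triangles.
rank ∂_0 = 0, rank ∂_1 = 5 ⇒ b_0 = 6 − 0 − 5 = 1; all invariant factors of ∂_1 are 1 so no torsion. So H_0 ≅ Z.
rank ∂_1 = 5, rank ∂_2 = 10 ⇒ b_1 = 15 − 5 − 10 = 0; ∂_2 has invariant factor(s) [2] giving torsion. So H_1 ≅ Z/2Z.
rank ∂_2 = 10, rank ∂_3 = 0 ⇒ b_2 = 10 − 10 − 0 = 0. So H_2 ≅ 0.

H_0 ≅ Z,  H_1 ≅ Z/2Z,  H_2 = 0.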